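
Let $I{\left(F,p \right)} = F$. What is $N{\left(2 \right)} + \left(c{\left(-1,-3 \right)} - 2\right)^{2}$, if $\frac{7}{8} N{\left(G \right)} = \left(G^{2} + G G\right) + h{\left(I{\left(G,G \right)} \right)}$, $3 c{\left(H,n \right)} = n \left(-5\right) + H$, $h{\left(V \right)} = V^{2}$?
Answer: $\frac{1312}{63} \approx 20.825$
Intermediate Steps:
$c{\left(H,n \right)} = - \frac{5 n}{3} + \frac{H}{3}$ ($c{\left(H,n \right)} = \frac{n \left(-5\right) + H}{3} = \frac{- 5 n + H}{3} = \frac{H - 5 n}{3} = - \frac{5 n}{3} + \frac{H}{3}$)
$N{\left(G \right)} = \frac{24 G^{2}}{7}$ ($N{\left(G \right)} = \frac{8 \left(\left(G^{2} + G G\right) + G^{2}\right)}{7} = \frac{8 \left(\left(G^{2} + G^{2}\right) + G^{2}\right)}{7} = \frac{8 \left(2 G^{2} + G^{2}\right)}{7} = \frac{8 \cdot 3 G^{2}}{7} = \frac{24 G^{2}}{7}$)
$N{\left(2 \right)} + \left(c{\left(-1,-3 \right)} - 2\right)^{2} = \frac{24 \cdot 2^{2}}{7} + \left(\left(\left(- \frac{5}{3}\right) \left(-3\right) + \frac{1}{3} \left(-1\right)\right) - 2\right)^{2} = \frac{24}{7} \cdot 4 + \left(\left(5 - \frac{1}{3}\right) - 2\right)^{2} = \frac{96}{7} + \left(\frac{14}{3} - 2\right)^{2} = \frac{96}{7} + \left(\frac{8}{3}\right)^{2} = \frac{96}{7} + \frac{64}{9} = \frac{1312}{63}$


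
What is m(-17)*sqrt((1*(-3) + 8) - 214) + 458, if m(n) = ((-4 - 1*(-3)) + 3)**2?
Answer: 458 + 4*I*sqrt(209) ≈ 458.0 + 57.827*I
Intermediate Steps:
m(n) = 4 (m(n) = ((-4 + 3) + 3)**2 = (-1 + 3)**2 = 2**2 = 4)
m(-17)*sqrt((1*(-3) + 8) - 214) + 458 = 4*sqrt((1*(-3) + 8) - 214) + 458 = 4*sqrt((-3 + 8) - 214) + 458 = 4*sqrt(5 - 214) + 458 = 4*sqrt(-209) + 458 = 4*(I*sqrt(209)) + 458 = 4*I*sqrt(209) + 458 = 458 + 4*I*sqrt(209)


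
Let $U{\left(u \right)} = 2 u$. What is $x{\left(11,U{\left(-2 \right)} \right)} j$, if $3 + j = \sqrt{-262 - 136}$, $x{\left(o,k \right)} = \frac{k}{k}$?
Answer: $-3 + i \sqrt{398} \approx -3.0 + 19.95 i$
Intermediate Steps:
$x{\left(o,k \right)} = 1$
$j = -3 + i \sqrt{398}$ ($j = -3 + \sqrt{-262 - 136} = -3 + \sqrt{-398} = -3 + i \sqrt{398} \approx -3.0 + 19.95 i$)
$x{\left(11,U{\left(-2 \right)} \right)} j = 1 \left(-3 + i \sqrt{398}\right) = -3 + i \sqrt{398}$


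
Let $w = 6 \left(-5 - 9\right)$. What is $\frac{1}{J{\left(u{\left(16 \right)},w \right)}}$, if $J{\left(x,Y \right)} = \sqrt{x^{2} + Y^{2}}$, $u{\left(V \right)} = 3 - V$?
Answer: $\frac{1}{85} \approx 0.011765$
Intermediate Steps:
$w = -84$ ($w = 6 \left(-5 - 9\right) = 6 \left(-14\right) = -84$)
$J{\left(x,Y \right)} = \sqrt{Y^{2} + x^{2}}$
$\frac{1}{J{\left(u{\left(16 \right)},w \right)}} = \frac{1}{\sqrt{\left(-84\right)^{2} + \left(3 - 16\right)^{2}}} = \frac{1}{\sqrt{7056 + \left(3 - 16\right)^{2}}} = \frac{1}{\sqrt{7056 + \left(-13\right)^{2}}} = \frac{1}{\sqrt{7056 + 169}} = \frac{1}{\sqrt{7225}} = \frac{1}{85}$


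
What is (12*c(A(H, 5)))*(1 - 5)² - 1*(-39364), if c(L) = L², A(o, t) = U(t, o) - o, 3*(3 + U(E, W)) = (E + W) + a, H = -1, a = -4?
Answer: 40132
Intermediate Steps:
U(E, W) = -13/3 + E/3 + W/3 (U(E, W) = -3 + ((E + W) - 4)/3 = -3 + (-4 + E + W)/3 = -3 + (-4/3 + E/3 + W/3) = -13/3 + E/3 + W/3)
A(o, t) = -13/3 - 2*o/3 + t/3 (A(o, t) = (-13/3 + t/3 + o/3) - o = (-13/3 + o/3 + t/3) - o = -13/3 - 2*o/3 + t/3)
(12*c(A(H, 5)))*(1 - 5)² - 1*(-39364) = (12*(-13/3 - ⅔*(-1) + (⅓)*5)²)*(1 - 5)² - 1*(-39364) = (12*(-13/3 + ⅔ + 5/3)²)*(-4)² + 39364 = (12*(-2)²)*16 + 39364 = (12*4)*16 + 39364 = 48*16 + 39364 = 768 + 39364 = 40132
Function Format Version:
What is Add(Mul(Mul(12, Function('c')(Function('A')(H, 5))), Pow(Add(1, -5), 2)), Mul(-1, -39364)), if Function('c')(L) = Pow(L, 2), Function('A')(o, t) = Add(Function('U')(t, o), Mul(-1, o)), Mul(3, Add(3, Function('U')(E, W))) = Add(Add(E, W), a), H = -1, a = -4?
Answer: 40132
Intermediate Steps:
Function('U')(E, W) = Add(Rational(-13, 3), Mul(Rational(1, 3), E), Mul(Rational(1, 3), W)) (Function('U')(E, W) = Add(-3, Mul(Rational(1, 3), Add(Add(E, W), -4))) = Add(-3, Mul(Rational(1, 3), Add(-4, E, W))) = Add(-3, Add(Rational(-4, 3), Mul(Rational(1, 3), E), Mul(Rational(1, 3), W))) = Add(Rational(-13, 3), Mul(Rational(1, 3), E), Mul(Rational(1, 3), W)))
Function('A')(o, t) = Add(Rational(-13, 3), Mul(Rational(-2, 3), o), Mul(Rational(1, 3), t)) (Function('A')(o, t) = Add(Add(Rational(-13, 3), Mul(Rational(1, 3), t), Mul(Rational(1, 3), o)), Mul(-1, o)) = Add(Add(Rational(-13, 3), Mul(Rational(1, 3), o), Mul(Rational(1, 3), t)), Mul(-1, o)) = Add(Rational(-13, 3), Mul(Rational(-2, 3), o), Mul(Rational(1, 3), t)))
Add(Mul(Mul(12, Function('c')(Function('A')(H, 5))), Pow(Add(1, -5), 2)), Mul(-1, -39364)) = Add(Mul(Mul(12, Pow(Add(Rational(-13, 3), Mul(Rational(-2, 3), -1), Mul(Rational(1, 3), 5)), 2)), Pow(Add(1, -5), 2)), Mul(-1, -39364)) = Add(Mul(Mul(12, Pow(Add(Rational(-13, 3), Rational(2, 3), Rational(5, 3)), 2)), Pow(-4, 2)), 39364) = Add(Mul(Mul(12, Pow(-2, 2)), 16), 39364) = Add(Mul(Mul(12, 4), 16), 39364) = Add(Mul(48, 16), 39364) = Add(768, 39364) = 40132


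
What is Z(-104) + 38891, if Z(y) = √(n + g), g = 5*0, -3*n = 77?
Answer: 38891 + I*√231/3 ≈ 38891.0 + 5.0662*I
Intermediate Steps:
n = -77/3 (n = -⅓*77 = -77/3 ≈ -25.667)
g = 0
Z(y) = I*√231/3 (Z(y) = √(-77/3 + 0) = √(-77/3) = I*√231/3)
Z(-104) + 38891 = I*√231/3 + 38891 = 38891 + I*√231/3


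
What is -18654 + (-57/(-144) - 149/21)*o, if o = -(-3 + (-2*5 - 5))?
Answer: -1051377/56 ≈ -18775.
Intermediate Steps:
o = 18 (o = -(-3 + (-10 - 5)) = -(-3 - 15) = -1*(-18) = 18)
-18654 + (-57/(-144) - 149/21)*o = -18654 + (-57/(-144) - 149/21)*18 = -18654 + (-57*(-1/144) - 149*1/21)*18 = -18654 + (19/48 - 149/21)*18 = -18654 - 2251/336*18 = -18654 - 6753/56 = -1051377/56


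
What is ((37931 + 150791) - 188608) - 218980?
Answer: -218866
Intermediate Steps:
((37931 + 150791) - 188608) - 218980 = (188722 - 188608) - 218980 = 114 - 218980 = -218866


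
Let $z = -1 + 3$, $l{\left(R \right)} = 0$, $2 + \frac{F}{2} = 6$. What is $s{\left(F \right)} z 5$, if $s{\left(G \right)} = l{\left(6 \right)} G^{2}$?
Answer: $0$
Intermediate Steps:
$F = 8$ ($F = -4 + 2 \cdot 6 = -4 + 12 = 8$)
$z = 2$
$s{\left(G \right)} = 0$ ($s{\left(G \right)} = 0 G^{2} = 0$)
$s{\left(F \right)} z 5 = 0 \cdot 2 \cdot 5 = 0 \cdot 5 = 0$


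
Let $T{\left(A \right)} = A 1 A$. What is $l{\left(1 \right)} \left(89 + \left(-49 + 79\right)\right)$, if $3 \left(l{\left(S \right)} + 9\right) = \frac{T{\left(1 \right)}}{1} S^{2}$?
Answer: $- \frac{3094}{3} \approx -1031.3$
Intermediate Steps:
$T{\left(A \right)} = A^{2}$ ($T{\left(A \right)} = A A = A^{2}$)
$l{\left(S \right)} = -9 + \frac{S^{2}}{3}$ ($l{\left(S \right)} = -9 + \frac{\frac{1^{2}}{1} S^{2}}{3} = -9 + \frac{1 \cdot 1 S^{2}}{3} = -9 + \frac{1 S^{2}}{3} = -9 + \frac{S^{2}}{3}$)
$l{\left(1 \right)} \left(89 + \left(-49 + 79\right)\right) = \left(-9 + \frac{1^{2}}{3}\right) \left(89 + \left(-49 + 79\right)\right) = \left(-9 + \frac{1}{3} \cdot 1\right) \left(89 + 30\right) = \left(-9 + \frac{1}{3}\right) 119 = \left(- \frac{26}{3}\right) 119 = - \frac{3094}{3}$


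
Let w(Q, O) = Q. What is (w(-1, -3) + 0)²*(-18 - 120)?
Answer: -138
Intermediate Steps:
(w(-1, -3) + 0)²*(-18 - 120) = (-1 + 0)²*(-18 - 120) = (-1)²*(-138) = 1*(-138) = -138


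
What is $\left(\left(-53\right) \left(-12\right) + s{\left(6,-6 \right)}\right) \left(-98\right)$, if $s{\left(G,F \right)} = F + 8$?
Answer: $-62524$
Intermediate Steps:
$s{\left(G,F \right)} = 8 + F$
$\left(\left(-53\right) \left(-12\right) + s{\left(6,-6 \right)}\right) \left(-98\right) = \left(\left(-53\right) \left(-12\right) + \left(8 - 6\right)\right) \left(-98\right) = \left(636 + 2\right) \left(-98\right) = 638 \left(-98\right) = -62524$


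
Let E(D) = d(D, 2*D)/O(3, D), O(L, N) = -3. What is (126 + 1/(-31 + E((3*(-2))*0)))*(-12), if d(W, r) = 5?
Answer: -74070/49 ≈ -1511.6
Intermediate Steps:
E(D) = -5/3 (E(D) = 5/(-3) = 5*(-⅓) = -5/3)
(126 + 1/(-31 + E((3*(-2))*0)))*(-12) = (126 + 1/(-31 - 5/3))*(-12) = (126 + 1/(-98/3))*(-12) = (126 - 3/98)*(-12) = (12345/98)*(-12) = -74070/49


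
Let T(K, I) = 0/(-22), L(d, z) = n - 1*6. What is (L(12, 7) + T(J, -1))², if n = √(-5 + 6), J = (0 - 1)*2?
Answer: 25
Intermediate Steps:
J = -2 (J = -1*2 = -2)
n = 1 (n = √1 = 1)
L(d, z) = -5 (L(d, z) = 1 - 1*6 = 1 - 6 = -5)
T(K, I) = 0 (T(K, I) = 0*(-1/22) = 0)
(L(12, 7) + T(J, -1))² = (-5 + 0)² = (-5)² = 25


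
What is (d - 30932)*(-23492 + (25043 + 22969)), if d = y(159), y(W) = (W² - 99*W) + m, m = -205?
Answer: -529558440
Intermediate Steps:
y(W) = -205 + W² - 99*W (y(W) = (W² - 99*W) - 205 = -205 + W² - 99*W)
d = 9335 (d = -205 + 159² - 99*159 = -205 + 25281 - 15741 = 9335)
(d - 30932)*(-23492 + (25043 + 22969)) = (9335 - 30932)*(-23492 + (25043 + 22969)) = -21597*(-23492 + 48012) = -21597*24520 = -529558440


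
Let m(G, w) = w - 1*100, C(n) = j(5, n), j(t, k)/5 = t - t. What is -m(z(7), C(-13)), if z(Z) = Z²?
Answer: 100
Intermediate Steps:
j(t, k) = 0 (j(t, k) = 5*(t - t) = 5*0 = 0)
C(n) = 0
m(G, w) = -100 + w (m(G, w) = w - 100 = -100 + w)
-m(z(7), C(-13)) = -(-100 + 0) = -1*(-100) = 100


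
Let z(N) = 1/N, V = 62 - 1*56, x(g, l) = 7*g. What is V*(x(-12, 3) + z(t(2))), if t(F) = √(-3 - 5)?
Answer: -504 - 3*I*√2/2 ≈ -504.0 - 2.1213*I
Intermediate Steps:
V = 6 (V = 62 - 56 = 6)
t(F) = 2*I*√2 (t(F) = √(-8) = 2*I*√2)
V*(x(-12, 3) + z(t(2))) = 6*(7*(-12) + 1/(2*I*√2)) = 6*(-84 - I*√2/4) = -504 - 3*I*√2/2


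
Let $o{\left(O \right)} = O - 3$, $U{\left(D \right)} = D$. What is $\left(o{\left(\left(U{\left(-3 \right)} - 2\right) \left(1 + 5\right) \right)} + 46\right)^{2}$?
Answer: $169$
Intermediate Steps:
$o{\left(O \right)} = -3 + O$
$\left(o{\left(\left(U{\left(-3 \right)} - 2\right) \left(1 + 5\right) \right)} + 46\right)^{2} = \left(\left(-3 + \left(-3 - 2\right) \left(1 + 5\right)\right) + 46\right)^{2} = \left(\left(-3 - 30\right) + 46\right)^{2} = \left(-33 + 46\right)^{2} = 13^{2} = 169$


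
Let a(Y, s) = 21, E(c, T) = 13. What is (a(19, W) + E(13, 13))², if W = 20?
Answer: 1156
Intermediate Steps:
(a(19, W) + E(13, 13))² = (21 + 13)² = 34² = 1156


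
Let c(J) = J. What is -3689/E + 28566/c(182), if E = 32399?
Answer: 462419218/2948309 ≈ 156.84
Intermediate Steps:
-3689/E + 28566/c(182) = -3689/32399 + 28566/182 = -3689*1/32399 + 28566*(1/182) = -3689/32399 + 14283/91 = 462419218/2948309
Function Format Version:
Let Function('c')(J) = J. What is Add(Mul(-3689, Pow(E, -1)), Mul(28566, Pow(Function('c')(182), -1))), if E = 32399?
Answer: Rational(462419218, 2948309) ≈ 156.84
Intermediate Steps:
Add(Mul(-3689, Pow(E, -1)), Mul(28566, Pow(Function('c')(182), -1))) = Add(Mul(-3689, Pow(32399, -1)), Mul(28566, Pow(182, -1))) = Add(Mul(-3689, Rational(1, 32399)), Mul(28566, Rational(1, 182))) = Add(Rational(-3689, 32399), Rational(14283, 91)) = Rational(462419218, 2948309)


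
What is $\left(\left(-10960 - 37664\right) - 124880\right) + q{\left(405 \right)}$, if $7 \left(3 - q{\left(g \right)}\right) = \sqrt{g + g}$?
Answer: $-173501 - \frac{9 \sqrt{10}}{7} \approx -1.7351 \cdot 10^{5}$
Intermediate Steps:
$q{\left(g \right)} = 3 - \frac{\sqrt{2} \sqrt{g}}{7}$ ($q{\left(g \right)} = 3 - \frac{\sqrt{g + g}}{7} = 3 - \frac{\sqrt{2 g}}{7} = 3 - \frac{\sqrt{2} \sqrt{g}}{7}$)
$\left(\left(-10960 - 37664\right) - 124880\right) + q{\left(405 \right)} = \left(\left(-10960 - 37664\right) - 124880\right) + \left(3 - \frac{\sqrt{2} \sqrt{405}}{7}\right) = \left(-48624 - 124880\right) + \left(3 - \frac{\sqrt{2} \cdot 9 \sqrt{5}}{7}\right) = -173504 + \left(3 - \frac{9 \sqrt{10}}{7}\right) = -173501 - \frac{9 \sqrt{10}}{7}$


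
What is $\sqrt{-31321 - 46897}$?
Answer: $i \sqrt{78218} \approx 279.67 i$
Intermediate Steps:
$\sqrt{-31321 - 46897} = \sqrt{-78218} = i \sqrt{78218}$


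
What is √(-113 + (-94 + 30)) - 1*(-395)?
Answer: 395 + I*√177 ≈ 395.0 + 13.304*I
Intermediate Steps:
√(-113 + (-94 + 30)) - 1*(-395) = √(-113 - 64) + 395 = √(-177) + 395 = I*√177 + 395 = 395 + I*√177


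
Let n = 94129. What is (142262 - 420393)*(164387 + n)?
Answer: -71901313596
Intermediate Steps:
(142262 - 420393)*(164387 + n) = (142262 - 420393)*(164387 + 94129) = -278131*258516 = -71901313596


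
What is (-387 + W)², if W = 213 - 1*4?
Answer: 31684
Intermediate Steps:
W = 209 (W = 213 - 4 = 209)
(-387 + W)² = (-387 + 209)² = (-178)² = 31684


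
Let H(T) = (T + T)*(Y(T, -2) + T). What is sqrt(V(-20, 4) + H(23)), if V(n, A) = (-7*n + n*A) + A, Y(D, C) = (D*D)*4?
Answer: sqrt(98458) ≈ 313.78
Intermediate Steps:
Y(D, C) = 4*D**2 (Y(D, C) = D**2*4 = 4*D**2)
V(n, A) = A - 7*n + A*n (V(n, A) = (-7*n + A*n) + A = A - 7*n + A*n)
H(T) = 2*T*(T + 4*T**2) (H(T) = (T + T)*(4*T**2 + T) = (2*T)*(T + 4*T**2) = 2*T*(T + 4*T**2))
sqrt(V(-20, 4) + H(23)) = sqrt((4 - 7*(-20) + 4*(-20)) + 23**2*(2 + 8*23)) = sqrt((4 + 140 - 80) + 529*(2 + 184)) = sqrt(64 + 529*186) = sqrt(64 + 98394) = sqrt(98458)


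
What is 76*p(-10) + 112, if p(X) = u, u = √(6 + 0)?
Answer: 112 + 76*√6 ≈ 298.16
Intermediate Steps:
u = √6 ≈ 2.4495
p(X) = √6
76*p(-10) + 112 = 76*√6 + 112 = 112 + 76*√6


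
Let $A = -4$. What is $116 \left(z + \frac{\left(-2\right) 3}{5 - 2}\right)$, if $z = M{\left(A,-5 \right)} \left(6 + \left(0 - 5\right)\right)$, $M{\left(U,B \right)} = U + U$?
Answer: $-1160$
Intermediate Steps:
$M{\left(U,B \right)} = 2 U$
$z = -8$ ($z = 2 \left(-4\right) \left(6 + \left(0 - 5\right)\right) = - 8 \left(6 + \left(0 - 5\right)\right) = - 8 \left(6 - 5\right) = \left(-8\right) 1 = -8$)
$116 \left(z + \frac{\left(-2\right) 3}{5 - 2}\right) = 116 \left(-8 + \frac{\left(-2\right) 3}{5 - 2}\right) = 116 \left(-8 - \frac{6}{3}\right) = 116 \left(-8 - 2\right) = 116 \left(-10\right) = -1160$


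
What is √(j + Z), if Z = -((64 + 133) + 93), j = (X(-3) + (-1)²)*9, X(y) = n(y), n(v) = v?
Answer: 2*I*√77 ≈ 17.55*I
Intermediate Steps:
X(y) = y
j = -18 (j = (-3 + (-1)²)*9 = (-3 + 1)*9 = -2*9 = -18)
Z = -290 (Z = -(197 + 93) = -1*290 = -290)
√(j + Z) = √(-18 - 290) = √(-308) = 2*I*√77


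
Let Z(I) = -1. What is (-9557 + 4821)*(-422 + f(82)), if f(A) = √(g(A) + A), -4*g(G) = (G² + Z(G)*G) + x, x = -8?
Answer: 1998592 - 2368*I*√6306 ≈ 1.9986e+6 - 1.8804e+5*I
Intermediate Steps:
g(G) = 2 - G²/4 + G/4 (g(G) = -((G² - G) - 8)/4 = -(-8 + G² - G)/4 = 2 - G²/4 + G/4)
f(A) = √(2 - A²/4 + 5*A/4) (f(A) = √((2 - A²/4 + A/4) + A) = √(2 - A²/4 + 5*A/4))
(-9557 + 4821)*(-422 + f(82)) = (-9557 + 4821)*(-422 + √(8 - 1*82² + 5*82)/2) = -4736*(-422 + √(8 - 1*6724 + 410)/2) = -4736*(-422 + √(8 - 6724 + 410)/2) = -4736*(-422 + √(-6306)/2) = -4736*(-422 + (I*√6306)/2) = -4736*(-422 + I*√6306/2) = 1998592 - 2368*I*√6306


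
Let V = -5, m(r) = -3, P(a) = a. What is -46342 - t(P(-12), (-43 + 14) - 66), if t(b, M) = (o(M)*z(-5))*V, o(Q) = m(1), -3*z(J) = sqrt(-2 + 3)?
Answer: -46337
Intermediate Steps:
z(J) = -1/3 (z(J) = -sqrt(-2 + 3)/3 = -sqrt(1)/3 = -1/3*1 = -1/3)
o(Q) = -3
t(b, M) = -5 (t(b, M) = -3*(-1/3)*(-5) = 1*(-5) = -5)
-46342 - t(P(-12), (-43 + 14) - 66) = -46342 - 1*(-5) = -46342 + 5 = -46337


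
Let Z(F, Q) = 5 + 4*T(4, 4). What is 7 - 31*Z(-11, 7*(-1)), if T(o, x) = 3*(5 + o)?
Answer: -3496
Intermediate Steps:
T(o, x) = 15 + 3*o
Z(F, Q) = 113 (Z(F, Q) = 5 + 4*(15 + 3*4) = 5 + 4*(15 + 12) = 5 + 4*27 = 5 + 108 = 113)
7 - 31*Z(-11, 7*(-1)) = 7 - 31*113 = 7 - 3503 = -3496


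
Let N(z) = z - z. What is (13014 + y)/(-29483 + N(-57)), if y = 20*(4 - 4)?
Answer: -13014/29483 ≈ -0.44141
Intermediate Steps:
N(z) = 0
y = 0 (y = 20*0 = 0)
(13014 + y)/(-29483 + N(-57)) = (13014 + 0)/(-29483 + 0) = 13014/(-29483) = 13014*(-1/29483) = -13014/29483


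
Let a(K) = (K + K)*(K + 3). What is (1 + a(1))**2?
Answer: 81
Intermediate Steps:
a(K) = 2*K*(3 + K) (a(K) = (2*K)*(3 + K) = 2*K*(3 + K))
(1 + a(1))**2 = (1 + 2*1*(3 + 1))**2 = (1 + 2*1*4)**2 = (1 + 8)**2 = 9**2 = 81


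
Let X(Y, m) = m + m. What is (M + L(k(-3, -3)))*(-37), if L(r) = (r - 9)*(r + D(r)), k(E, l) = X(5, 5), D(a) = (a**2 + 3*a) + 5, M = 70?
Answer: -7955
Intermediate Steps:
D(a) = 5 + a**2 + 3*a
X(Y, m) = 2*m
k(E, l) = 10 (k(E, l) = 2*5 = 10)
L(r) = (-9 + r)*(5 + r**2 + 4*r) (L(r) = (r - 9)*(r + (5 + r**2 + 3*r)) = (-9 + r)*(5 + r**2 + 4*r))
(M + L(k(-3, -3)))*(-37) = (70 + (-45 + 10**3 - 31*10 - 5*10**2))*(-37) = (70 + (-45 + 1000 - 310 - 5*100))*(-37) = (70 + (-45 + 1000 - 310 - 500))*(-37) = (70 + 145)*(-37) = 215*(-37) = -7955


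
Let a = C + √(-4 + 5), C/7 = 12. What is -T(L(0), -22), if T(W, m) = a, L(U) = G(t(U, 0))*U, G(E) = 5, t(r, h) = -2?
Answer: -85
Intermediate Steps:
C = 84 (C = 7*12 = 84)
L(U) = 5*U
a = 85 (a = 84 + √(-4 + 5) = 84 + √1 = 84 + 1 = 85)
T(W, m) = 85
-T(L(0), -22) = -1*85 = -85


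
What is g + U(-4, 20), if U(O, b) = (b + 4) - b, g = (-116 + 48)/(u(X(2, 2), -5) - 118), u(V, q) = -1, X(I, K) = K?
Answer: 32/7 ≈ 4.5714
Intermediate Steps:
g = 4/7 (g = (-116 + 48)/(-1 - 118) = -68/(-119) = -68*(-1/119) = 4/7 ≈ 0.57143)
U(O, b) = 4 (U(O, b) = (4 + b) - b = 4)
g + U(-4, 20) = 4/7 + 4 = 32/7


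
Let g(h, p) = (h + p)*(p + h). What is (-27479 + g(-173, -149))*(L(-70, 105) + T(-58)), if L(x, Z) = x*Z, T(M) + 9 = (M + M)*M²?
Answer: -30297812515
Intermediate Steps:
T(M) = -9 + 2*M³ (T(M) = -9 + (M + M)*M² = -9 + (2*M)*M² = -9 + 2*M³)
g(h, p) = (h + p)² (g(h, p) = (h + p)*(h + p) = (h + p)²)
L(x, Z) = Z*x
(-27479 + g(-173, -149))*(L(-70, 105) + T(-58)) = (-27479 + (-173 - 149)²)*(105*(-70) + (-9 + 2*(-58)³)) = (-27479 + (-322)²)*(-7350 + (-9 + 2*(-195112))) = (-27479 + 103684)*(-7350 + (-9 - 390224)) = 76205*(-7350 - 390233) = 76205*(-397583) = -30297812515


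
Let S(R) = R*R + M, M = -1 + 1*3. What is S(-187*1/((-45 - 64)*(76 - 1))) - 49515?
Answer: -3308984700656/66830625 ≈ -49513.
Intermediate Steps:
M = 2 (M = -1 + 3 = 2)
S(R) = 2 + R**2 (S(R) = R*R + 2 = R**2 + 2 = 2 + R**2)
S(-187*1/((-45 - 64)*(76 - 1))) - 49515 = (2 + (-187*1/((-45 - 64)*(76 - 1)))**2) - 49515 = (2 + (-187/(75*(-109)))**2) - 49515 = (2 + (-187/(-8175))**2) - 49515 = (2 + (-187*(-1/8175))**2) - 49515 = (2 + (187/8175)**2) - 49515 = (2 + 34969/66830625) - 49515 = 133696219/66830625 - 49515 = -3308984700656/66830625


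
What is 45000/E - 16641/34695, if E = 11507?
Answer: 152198557/44359485 ≈ 3.4310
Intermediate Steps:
45000/E - 16641/34695 = 45000/11507 - 16641/34695 = 45000*(1/11507) - 16641*1/34695 = 45000/11507 - 1849/3855 = 152198557/44359485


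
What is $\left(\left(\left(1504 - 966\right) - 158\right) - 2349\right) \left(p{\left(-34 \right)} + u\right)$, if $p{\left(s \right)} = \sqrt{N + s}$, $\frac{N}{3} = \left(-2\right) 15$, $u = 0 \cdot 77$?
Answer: $- 3938 i \sqrt{31} \approx - 21926.0 i$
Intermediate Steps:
$u = 0$
$N = -90$ ($N = 3 \left(\left(-2\right) 15\right) = 3 \left(-30\right) = -90$)
$p{\left(s \right)} = \sqrt{-90 + s}$
$\left(\left(\left(1504 - 966\right) - 158\right) - 2349\right) \left(p{\left(-34 \right)} + u\right) = \left(\left(\left(1504 - 966\right) - 158\right) - 2349\right) \left(\sqrt{-90 - 34} + 0\right) = \left(\left(538 - 158\right) - 2349\right) \left(\sqrt{-124} + 0\right) = \left(380 - 2349\right) \left(2 i \sqrt{31} + 0\right) = - 1969 \cdot 2 i \sqrt{31} = - 3938 i \sqrt{31}$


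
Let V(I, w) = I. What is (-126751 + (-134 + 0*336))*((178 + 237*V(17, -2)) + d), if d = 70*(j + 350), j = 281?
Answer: -6138315645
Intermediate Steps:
d = 44170 (d = 70*(281 + 350) = 70*631 = 44170)
(-126751 + (-134 + 0*336))*((178 + 237*V(17, -2)) + d) = (-126751 + (-134 + 0*336))*((178 + 237*17) + 44170) = (-126751 + (-134 + 0))*((178 + 4029) + 44170) = (-126751 - 134)*(4207 + 44170) = -126885*48377 = -6138315645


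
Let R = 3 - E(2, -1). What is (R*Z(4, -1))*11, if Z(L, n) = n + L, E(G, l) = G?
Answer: 33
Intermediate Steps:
Z(L, n) = L + n
R = 1 (R = 3 - 1*2 = 3 - 2 = 1)
(R*Z(4, -1))*11 = (1*(4 - 1))*11 = (1*3)*11 = 3*11 = 33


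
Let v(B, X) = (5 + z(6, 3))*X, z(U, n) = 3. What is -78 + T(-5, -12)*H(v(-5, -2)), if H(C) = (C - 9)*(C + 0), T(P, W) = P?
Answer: -2078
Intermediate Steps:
v(B, X) = 8*X (v(B, X) = (5 + 3)*X = 8*X)
H(C) = C*(-9 + C) (H(C) = (-9 + C)*C = C*(-9 + C))
-78 + T(-5, -12)*H(v(-5, -2)) = -78 - 5*8*(-2)*(-9 + 8*(-2)) = -78 - (-80)*(-9 - 16) = -78 - (-80)*(-25) = -78 - 5*400 = -78 - 2000 = -2078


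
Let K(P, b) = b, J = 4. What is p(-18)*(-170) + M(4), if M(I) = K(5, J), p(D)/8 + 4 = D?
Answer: 29924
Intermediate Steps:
p(D) = -32 + 8*D
M(I) = 4
p(-18)*(-170) + M(4) = (-32 + 8*(-18))*(-170) + 4 = (-32 - 144)*(-170) + 4 = -176*(-170) + 4 = 29920 + 4 = 29924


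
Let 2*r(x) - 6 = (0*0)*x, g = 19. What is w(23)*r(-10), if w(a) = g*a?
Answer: 1311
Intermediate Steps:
r(x) = 3 (r(x) = 3 + ((0*0)*x)/2 = 3 + (0*x)/2 = 3 + (½)*0 = 3 + 0 = 3)
w(a) = 19*a
w(23)*r(-10) = (19*23)*3 = 437*3 = 1311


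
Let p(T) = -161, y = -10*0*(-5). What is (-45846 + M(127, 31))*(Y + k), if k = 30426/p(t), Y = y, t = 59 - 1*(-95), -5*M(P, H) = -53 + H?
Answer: 996268944/115 ≈ 8.6632e+6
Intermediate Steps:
M(P, H) = 53/5 - H/5 (M(P, H) = -(-53 + H)/5 = 53/5 - H/5)
y = 0 (y = 0*(-5) = 0)
t = 154 (t = 59 + 95 = 154)
Y = 0
k = -30426/161 (k = 30426/(-161) = 30426*(-1/161) = -30426/161 ≈ -188.98)
(-45846 + M(127, 31))*(Y + k) = (-45846 + (53/5 - ⅕*31))*(0 - 30426/161) = (-45846 + (53/5 - 31/5))*(-30426/161) = (-45846 + 22/5)*(-30426/161) = -229208/5*(-30426/161) = 996268944/115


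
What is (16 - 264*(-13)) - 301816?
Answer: -298368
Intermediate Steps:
(16 - 264*(-13)) - 301816 = (16 + 3432) - 301816 = 3448 - 301816 = -298368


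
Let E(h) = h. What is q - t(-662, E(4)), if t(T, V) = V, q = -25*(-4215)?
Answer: 105371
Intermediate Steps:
q = 105375
q - t(-662, E(4)) = 105375 - 1*4 = 105375 - 4 = 105371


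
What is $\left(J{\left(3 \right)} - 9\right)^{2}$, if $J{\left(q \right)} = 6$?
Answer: $9$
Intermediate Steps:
$\left(J{\left(3 \right)} - 9\right)^{2} = \left(6 - 9\right)^{2} = \left(-3\right)^{2} = 9$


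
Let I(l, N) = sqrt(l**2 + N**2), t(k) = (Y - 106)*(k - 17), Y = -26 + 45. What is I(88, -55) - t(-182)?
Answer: -17313 + 11*sqrt(89) ≈ -17209.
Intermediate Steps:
Y = 19
t(k) = 1479 - 87*k (t(k) = (19 - 106)*(k - 17) = -87*(-17 + k) = 1479 - 87*k)
I(l, N) = sqrt(N**2 + l**2)
I(88, -55) - t(-182) = sqrt((-55)**2 + 88**2) - (1479 - 87*(-182)) = sqrt(3025 + 7744) - (1479 + 15834) = sqrt(10769) - 1*17313 = 11*sqrt(89) - 17313 = -17313 + 11*sqrt(89)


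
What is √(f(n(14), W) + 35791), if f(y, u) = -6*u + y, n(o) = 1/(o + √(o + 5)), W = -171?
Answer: √(515439 + 36817*√19)/√(14 + √19) ≈ 191.88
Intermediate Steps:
n(o) = 1/(o + √(5 + o))
f(y, u) = y - 6*u
√(f(n(14), W) + 35791) = √((1/(14 + √(5 + 14)) - 6*(-171)) + 35791) = √((1/(14 + √19) + 1026) + 35791) = √((1026 + 1/(14 + √19)) + 35791) = √(36817 + 1/(14 + √19))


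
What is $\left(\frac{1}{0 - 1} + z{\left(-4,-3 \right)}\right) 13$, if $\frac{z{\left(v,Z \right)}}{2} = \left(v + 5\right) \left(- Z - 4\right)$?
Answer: $-39$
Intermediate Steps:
$z{\left(v,Z \right)} = 2 \left(-4 - Z\right) \left(5 + v\right)$ ($z{\left(v,Z \right)} = 2 \left(v + 5\right) \left(- Z - 4\right) = 2 \left(5 + v\right) \left(-4 - Z\right) = 2 \left(-4 - Z\right) \left(5 + v\right)$)
$\left(\frac{1}{0 - 1} + z{\left(-4,-3 \right)}\right) 13 = \left(\frac{1}{0 - 1} - \left(-22 + 24\right)\right) 13 = \left(\frac{1}{-1} + \left(-40 + 30 + 32 - 24\right)\right) 13 = \left(-1 - 2\right) 13 = \left(-3\right) 13 = -39$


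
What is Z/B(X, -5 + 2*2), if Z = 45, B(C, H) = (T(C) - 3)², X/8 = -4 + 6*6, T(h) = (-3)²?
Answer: 5/4 ≈ 1.2500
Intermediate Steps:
T(h) = 9
X = 256 (X = 8*(-4 + 6*6) = 8*(-4 + 36) = 8*32 = 256)
B(C, H) = 36 (B(C, H) = (9 - 3)² = 6² = 36)
Z/B(X, -5 + 2*2) = 45/36 = 45*(1/36) = 5/4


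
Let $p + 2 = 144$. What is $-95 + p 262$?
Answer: $37109$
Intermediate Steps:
$p = 142$ ($p = -2 + 144 = 142$)
$-95 + p 262 = -95 + 142 \cdot 262 = -95 + 37204 = 37109$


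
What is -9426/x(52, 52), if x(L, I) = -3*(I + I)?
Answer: 1571/52 ≈ 30.212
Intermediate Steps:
x(L, I) = -6*I
-9426/x(52, 52) = -9426/((-6*52)) = -9426/(-312) = -9426*(-1/312) = 1571/52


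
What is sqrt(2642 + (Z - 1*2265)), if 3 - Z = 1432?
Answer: 2*I*sqrt(263) ≈ 32.435*I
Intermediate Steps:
Z = -1429 (Z = 3 - 1*1432 = 3 - 1432 = -1429)
sqrt(2642 + (Z - 1*2265)) = sqrt(2642 + (-1429 - 1*2265)) = sqrt(2642 + (-1429 - 2265)) = sqrt(2642 - 3694) = sqrt(-1052) = 2*I*sqrt(263)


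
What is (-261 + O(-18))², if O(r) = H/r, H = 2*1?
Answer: 5522500/81 ≈ 68179.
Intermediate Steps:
H = 2
O(r) = 2/r
(-261 + O(-18))² = (-261 + 2/(-18))² = (-261 + 2*(-1/18))² = (-261 - ⅑)² = (-2350/9)² = 5522500/81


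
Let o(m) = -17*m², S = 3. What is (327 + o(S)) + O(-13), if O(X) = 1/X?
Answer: 2261/13 ≈ 173.92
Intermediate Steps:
(327 + o(S)) + O(-13) = (327 - 17*3²) + 1/(-13) = (327 - 17*9) - 1/13 = (327 - 153) - 1/13 = 174 - 1/13 = 2261/13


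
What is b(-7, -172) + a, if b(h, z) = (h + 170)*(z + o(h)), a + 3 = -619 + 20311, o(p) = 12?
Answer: -6391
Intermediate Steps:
a = 19689 (a = -3 + (-619 + 20311) = -3 + 19692 = 19689)
b(h, z) = (12 + z)*(170 + h) (b(h, z) = (h + 170)*(z + 12) = (170 + h)*(12 + z) = (12 + z)*(170 + h))
b(-7, -172) + a = (2040 + 12*(-7) + 170*(-172) - 7*(-172)) + 19689 = (2040 - 84 - 29240 + 1204) + 19689 = -26080 + 19689 = -6391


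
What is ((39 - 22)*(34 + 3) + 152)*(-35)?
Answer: -27335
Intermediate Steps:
((39 - 22)*(34 + 3) + 152)*(-35) = (17*37 + 152)*(-35) = (629 + 152)*(-35) = 781*(-35) = -27335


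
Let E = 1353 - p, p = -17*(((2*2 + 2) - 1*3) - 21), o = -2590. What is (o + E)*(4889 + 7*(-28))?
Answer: -7241299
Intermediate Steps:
p = 306 (p = -17*(((4 + 2) - 3) - 21) = -17*((6 - 3) - 21) = -17*(3 - 21) = -17*(-18) = 306)
E = 1047 (E = 1353 - 1*306 = 1353 - 306 = 1047)
(o + E)*(4889 + 7*(-28)) = (-2590 + 1047)*(4889 + 7*(-28)) = -1543*(4889 - 196) = -1543*4693 = -7241299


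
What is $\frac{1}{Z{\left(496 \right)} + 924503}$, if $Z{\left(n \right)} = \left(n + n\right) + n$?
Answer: $\frac{1}{925991} \approx 1.0799 \cdot 10^{-6}$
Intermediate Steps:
$Z{\left(n \right)} = 3 n$ ($Z{\left(n \right)} = 2 n + n = 3 n$)
$\frac{1}{Z{\left(496 \right)} + 924503} = \frac{1}{3 \cdot 496 + 924503} = \frac{1}{1488 + 924503} = \frac{1}{925991}$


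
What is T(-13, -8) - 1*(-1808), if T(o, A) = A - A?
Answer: 1808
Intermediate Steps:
T(o, A) = 0
T(-13, -8) - 1*(-1808) = 0 - 1*(-1808) = 0 + 1808 = 1808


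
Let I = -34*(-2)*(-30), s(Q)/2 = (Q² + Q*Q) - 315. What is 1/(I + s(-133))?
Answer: 1/68086 ≈ 1.4687e-5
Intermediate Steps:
s(Q) = -630 + 4*Q² (s(Q) = 2*((Q² + Q*Q) - 315) = 2*((Q² + Q²) - 315) = 2*(2*Q² - 315) = 2*(-315 + 2*Q²) = -630 + 4*Q²)
I = -2040 (I = 68*(-30) = -2040)
1/(I + s(-133)) = 1/(-2040 + (-630 + 4*(-133)²)) = 1/(-2040 + (-630 + 4*17689)) = 1/(-2040 + (-630 + 70756)) = 1/(-2040 + 70126) = 1/68086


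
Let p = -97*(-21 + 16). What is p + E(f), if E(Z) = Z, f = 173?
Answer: 658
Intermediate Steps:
p = 485 (p = -97*(-5) = 485)
p + E(f) = 485 + 173 = 658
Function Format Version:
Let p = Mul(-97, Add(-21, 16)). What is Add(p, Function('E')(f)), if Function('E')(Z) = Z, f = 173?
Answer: 658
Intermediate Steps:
p = 485 (p = Mul(-97, -5) = 485)
Add(p, Function('E')(f)) = Add(485, 173) = 658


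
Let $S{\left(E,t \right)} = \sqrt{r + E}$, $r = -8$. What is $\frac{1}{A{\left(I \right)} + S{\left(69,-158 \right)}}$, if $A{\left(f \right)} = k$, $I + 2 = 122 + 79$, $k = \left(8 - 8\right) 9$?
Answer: $\frac{\sqrt{61}}{61} \approx 0.12804$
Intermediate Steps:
$k = 0$ ($k = 0 \cdot 9 = 0$)
$I = 199$ ($I = -2 + \left(122 + 79\right) = -2 + 201 = 199$)
$A{\left(f \right)} = 0$
$S{\left(E,t \right)} = \sqrt{-8 + E}$
$\frac{1}{A{\left(I \right)} + S{\left(69,-158 \right)}} = \frac{1}{0 + \sqrt{-8 + 69}} = \frac{1}{0 + \sqrt{61}} = \frac{1}{\sqrt{61}} = \frac{\sqrt{61}}{61}$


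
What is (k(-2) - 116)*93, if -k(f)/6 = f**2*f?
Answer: -6324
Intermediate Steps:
k(f) = -6*f**3 (k(f) = -6*f**2*f = -6*f**3)
(k(-2) - 116)*93 = (-6*(-2)**3 - 116)*93 = (-6*(-8) - 116)*93 = (48 - 116)*93 = -68*93 = -6324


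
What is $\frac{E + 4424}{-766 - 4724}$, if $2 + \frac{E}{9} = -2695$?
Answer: $\frac{19849}{5490} \approx 3.6155$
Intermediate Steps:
$E = -24273$ ($E = -18 + 9 \left(-2695\right) = -18 - 24255 = -24273$)
$\frac{E + 4424}{-766 - 4724} = \frac{-24273 + 4424}{-766 - 4724} = - \frac{19849}{-5490} = \left(-19849\right) \left(- \frac{1}{5490}\right) = \frac{19849}{5490}$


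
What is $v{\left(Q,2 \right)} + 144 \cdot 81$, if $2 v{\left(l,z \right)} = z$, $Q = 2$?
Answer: $11665$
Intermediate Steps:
$v{\left(l,z \right)} = \frac{z}{2}$
$v{\left(Q,2 \right)} + 144 \cdot 81 = \frac{1}{2} \cdot 2 + 144 \cdot 81 = 1 + 11664 = 11665$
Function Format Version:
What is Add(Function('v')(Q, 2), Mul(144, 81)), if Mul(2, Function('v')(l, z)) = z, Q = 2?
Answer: 11665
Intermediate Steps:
Function('v')(l, z) = Mul(Rational(1, 2), z)
Add(Function('v')(Q, 2), Mul(144, 81)) = Add(Mul(Rational(1, 2), 2), Mul(144, 81)) = Add(1, 11664) = 11665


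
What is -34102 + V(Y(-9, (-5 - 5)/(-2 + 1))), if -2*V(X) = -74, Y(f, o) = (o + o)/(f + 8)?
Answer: -34065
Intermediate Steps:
Y(f, o) = 2*o/(8 + f) (Y(f, o) = (2*o)/(8 + f) = 2*o/(8 + f))
V(X) = 37 (V(X) = -1/2*(-74) = 37)
-34102 + V(Y(-9, (-5 - 5)/(-2 + 1))) = -34102 + 37 = -34065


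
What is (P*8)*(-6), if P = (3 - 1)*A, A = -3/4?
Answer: 72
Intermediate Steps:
A = -¾ (A = -3*¼ = -¾ ≈ -0.75000)
P = -3/2 (P = (3 - 1)*(-¾) = 2*(-¾) = -3/2 ≈ -1.5000)
(P*8)*(-6) = -3/2*8*(-6) = -12*(-6) = 72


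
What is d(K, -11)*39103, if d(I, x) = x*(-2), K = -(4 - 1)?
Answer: 860266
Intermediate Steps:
K = -3 (K = -1*3 = -3)
d(I, x) = -2*x
d(K, -11)*39103 = -2*(-11)*39103 = 22*39103 = 860266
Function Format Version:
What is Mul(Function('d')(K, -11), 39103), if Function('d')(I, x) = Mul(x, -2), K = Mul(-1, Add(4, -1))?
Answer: 860266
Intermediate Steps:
K = -3 (K = Mul(-1, 3) = -3)
Function('d')(I, x) = Mul(-2, x)
Mul(Function('d')(K, -11), 39103) = Mul(Mul(-2, -11), 39103) = Mul(22, 39103) = 860266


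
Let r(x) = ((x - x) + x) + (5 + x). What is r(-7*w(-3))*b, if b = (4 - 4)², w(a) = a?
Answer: 0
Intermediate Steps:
r(x) = 5 + 2*x (r(x) = (0 + x) + (5 + x) = x + (5 + x) = 5 + 2*x)
b = 0 (b = 0² = 0)
r(-7*w(-3))*b = (5 + 2*(-7*(-3)))*0 = (5 + 2*21)*0 = (5 + 42)*0 = 47*0 = 0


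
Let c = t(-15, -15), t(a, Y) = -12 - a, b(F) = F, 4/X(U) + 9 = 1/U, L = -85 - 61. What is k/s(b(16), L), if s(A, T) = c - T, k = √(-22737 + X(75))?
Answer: 27*I*√3542207/50213 ≈ 1.012*I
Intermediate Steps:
L = -146
X(U) = 4/(-9 + 1/U)
c = 3 (c = -12 - 1*(-15) = -12 + 15 = 3)
k = 27*I*√3542207/337 (k = √(-22737 - 4*75/(-1 + 9*75)) = √(-22737 - 4*75/(-1 + 675)) = √(-22737 - 4*75/674) = √(-22737 - 4*75*1/674) = √(-22737 - 150/337) = √(-7662519/337) = 27*I*√3542207/337 ≈ 150.79*I)
s(A, T) = 3 - T
k/s(b(16), L) = (27*I*√3542207/337)/(3 - 1*(-146)) = (27*I*√3542207/337)/(3 + 146) = (27*I*√3542207/337)/149 = (27*I*√3542207/337)*(1/149) = 27*I*√3542207/50213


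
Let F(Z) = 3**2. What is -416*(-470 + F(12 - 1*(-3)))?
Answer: 191776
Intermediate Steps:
F(Z) = 9
-416*(-470 + F(12 - 1*(-3))) = -416*(-470 + 9) = -416*(-461) = 191776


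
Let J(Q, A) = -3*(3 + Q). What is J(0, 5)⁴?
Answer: 6561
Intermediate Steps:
J(Q, A) = -9 - 3*Q
J(0, 5)⁴ = (-9 - 3*0)⁴ = (-9 + 0)⁴ = (-9)⁴ = 6561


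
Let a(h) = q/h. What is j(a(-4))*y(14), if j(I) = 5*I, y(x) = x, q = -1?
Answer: 35/2 ≈ 17.500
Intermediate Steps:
a(h) = -1/h
j(a(-4))*y(14) = (5*(-1/(-4)))*14 = (5*(-1*(-1/4)))*14 = (5*(1/4))*14 = (5/4)*14 = 35/2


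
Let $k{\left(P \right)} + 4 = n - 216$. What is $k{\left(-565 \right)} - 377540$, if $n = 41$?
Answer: $-377719$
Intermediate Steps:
$k{\left(P \right)} = -179$ ($k{\left(P \right)} = -4 + \left(41 - 216\right) = -4 - 175 = -179$)
$k{\left(-565 \right)} - 377540 = -179 - 377540 = -377719$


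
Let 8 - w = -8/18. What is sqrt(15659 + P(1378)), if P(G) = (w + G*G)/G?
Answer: 5*sqrt(2911616851)/2067 ≈ 130.53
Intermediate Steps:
w = 76/9 (w = 8 - (-8)/18 = 8 - 1*(-4/9) = 8 + 4/9 = 76/9 ≈ 8.4444)
P(G) = (76/9 + G**2)/G (P(G) = (76/9 + G*G)/G = (76/9 + G**2)/G)
sqrt(15659 + P(1378)) = sqrt(15659 + (1378 + (76/9)/1378)) = sqrt(15659 + (1378 + (76/9)*(1/1378))) = sqrt(15659 + (1378 + 38/6201)) = sqrt(15659 + 8545016/6201) = sqrt(105646475/6201) = 5*sqrt(2911616851)/2067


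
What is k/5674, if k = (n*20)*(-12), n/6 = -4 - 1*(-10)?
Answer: -4320/2837 ≈ -1.5227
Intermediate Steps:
n = 36 (n = 6*(-4 - 1*(-10)) = 6*(-4 + 10) = 6*6 = 36)
k = -8640 (k = (36*20)*(-12) = 720*(-12) = -8640)
k/5674 = -8640/5674 = -8640*1/5674 = -4320/2837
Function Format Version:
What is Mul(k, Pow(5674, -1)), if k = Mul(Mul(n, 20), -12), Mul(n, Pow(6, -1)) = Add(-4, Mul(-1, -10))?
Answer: Rational(-4320, 2837) ≈ -1.5227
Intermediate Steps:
n = 36 (n = Mul(6, Add(-4, Mul(-1, -10))) = Mul(6, Add(-4, 10)) = Mul(6, 6) = 36)
k = -8640 (k = Mul(Mul(36, 20), -12) = Mul(720, -12) = -8640)
Mul(k, Pow(5674, -1)) = Mul(-8640, Pow(5674, -1)) = Mul(-8640, Rational(1, 5674)) = Rational(-4320, 2837)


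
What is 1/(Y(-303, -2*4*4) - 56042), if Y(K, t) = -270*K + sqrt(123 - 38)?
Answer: 25768/663989739 - sqrt(85)/663989739 ≈ 3.8794e-5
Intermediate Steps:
Y(K, t) = sqrt(85) - 270*K (Y(K, t) = -270*K + sqrt(85) = sqrt(85) - 270*K)
1/(Y(-303, -2*4*4) - 56042) = 1/((sqrt(85) - 270*(-303)) - 56042) = 1/((sqrt(85) + 81810) - 56042) = 1/((81810 + sqrt(85)) - 56042) = 1/(25768 + sqrt(85))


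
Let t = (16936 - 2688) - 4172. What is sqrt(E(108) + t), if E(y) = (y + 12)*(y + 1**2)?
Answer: 2*sqrt(5789) ≈ 152.17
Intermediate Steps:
E(y) = (1 + y)*(12 + y) (E(y) = (12 + y)*(y + 1) = (12 + y)*(1 + y) = (1 + y)*(12 + y))
t = 10076 (t = 14248 - 4172 = 10076)
sqrt(E(108) + t) = sqrt((12 + 108**2 + 13*108) + 10076) = sqrt((12 + 11664 + 1404) + 10076) = sqrt(13080 + 10076) = sqrt(23156) = 2*sqrt(5789)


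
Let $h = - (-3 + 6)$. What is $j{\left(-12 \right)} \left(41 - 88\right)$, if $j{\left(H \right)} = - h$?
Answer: $-141$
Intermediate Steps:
$h = -3$ ($h = \left(-1\right) 3 = -3$)
$j{\left(H \right)} = 3$ ($j{\left(H \right)} = \left(-1\right) \left(-3\right) = 3$)
$j{\left(-12 \right)} \left(41 - 88\right) = 3 \left(41 - 88\right) = 3 \left(-47\right) = -141$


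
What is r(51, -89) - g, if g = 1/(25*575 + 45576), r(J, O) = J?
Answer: 3057500/59951 ≈ 51.000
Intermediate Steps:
g = 1/59951 (g = 1/(14375 + 45576) = 1/59951 ≈ 1.6680e-5)
r(51, -89) - g = 51 - 1*1/59951 = 51 - 1/59951 = 3057500/59951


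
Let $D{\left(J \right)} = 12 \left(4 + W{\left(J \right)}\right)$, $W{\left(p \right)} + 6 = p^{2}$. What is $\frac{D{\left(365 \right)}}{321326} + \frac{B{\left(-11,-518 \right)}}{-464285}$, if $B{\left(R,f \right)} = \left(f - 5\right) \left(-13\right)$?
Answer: $\frac{370028295593}{74593420955} \approx 4.9606$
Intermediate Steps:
$W{\left(p \right)} = -6 + p^{2}$
$B{\left(R,f \right)} = 65 - 13 f$ ($B{\left(R,f \right)} = \left(-5 + f\right) \left(-13\right) = 65 - 13 f$)
$D{\left(J \right)} = -24 + 12 J^{2}$ ($D{\left(J \right)} = 12 \left(4 + \left(-6 + J^{2}\right)\right) = 12 \left(-2 + J^{2}\right) = -24 + 12 J^{2}$)
$\frac{D{\left(365 \right)}}{321326} + \frac{B{\left(-11,-518 \right)}}{-464285} = \frac{-24 + 12 \cdot 365^{2}}{321326} + \frac{65 - -6734}{-464285} = \left(-24 + 12 \cdot 133225\right) \frac{1}{321326} + \left(65 + 6734\right) \left(- \frac{1}{464285}\right) = \left(-24 + 1598700\right) \frac{1}{321326} + 6799 \left(- \frac{1}{464285}\right) = 1598676 \cdot \frac{1}{321326} - \frac{6799}{464285} = \frac{799338}{160663} - \frac{6799}{464285} = \frac{370028295593}{74593420955}$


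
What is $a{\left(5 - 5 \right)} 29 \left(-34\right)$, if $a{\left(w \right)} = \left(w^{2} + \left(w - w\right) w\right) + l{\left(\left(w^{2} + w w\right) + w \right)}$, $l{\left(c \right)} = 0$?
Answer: $0$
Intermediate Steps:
$a{\left(w \right)} = w^{2}$ ($a{\left(w \right)} = \left(w^{2} + \left(w - w\right) w\right) + 0 = \left(w^{2} + 0 w\right) + 0 = \left(w^{2} + 0\right) + 0 = w^{2} + 0 = w^{2}$)
$a{\left(5 - 5 \right)} 29 \left(-34\right) = \left(5 - 5\right)^{2} \cdot 29 \left(-34\right) = 0^{2} \cdot 29 \left(-34\right) = 0 \cdot 29 \left(-34\right) = 0 \left(-34\right) = 0$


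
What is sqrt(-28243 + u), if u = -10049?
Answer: 2*I*sqrt(9573) ≈ 195.68*I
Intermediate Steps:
sqrt(-28243 + u) = sqrt(-28243 - 10049) = sqrt(-38292) = 2*I*sqrt(9573)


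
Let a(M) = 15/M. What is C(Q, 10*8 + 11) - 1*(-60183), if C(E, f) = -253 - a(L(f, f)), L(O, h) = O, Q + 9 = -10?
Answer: 5453615/91 ≈ 59930.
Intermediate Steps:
Q = -19 (Q = -9 - 10 = -19)
C(E, f) = -253 - 15/f
C(Q, 10*8 + 11) - 1*(-60183) = (-253 - 15/(10*8 + 11)) - 1*(-60183) = (-253 - 15/(80 + 11)) + 60183 = (-253 - 15/91) + 60183 = -23038/91 + 60183 = 5453615/91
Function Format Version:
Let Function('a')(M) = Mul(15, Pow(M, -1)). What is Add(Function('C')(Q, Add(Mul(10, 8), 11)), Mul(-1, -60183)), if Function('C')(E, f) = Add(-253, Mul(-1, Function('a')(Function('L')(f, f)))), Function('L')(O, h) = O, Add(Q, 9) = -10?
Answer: Rational(5453615, 91) ≈ 59930.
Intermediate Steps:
Q = -19 (Q = Add(-9, -10) = -19)
Function('C')(E, f) = Add(-253, Mul(-15, Pow(f, -1))) (Function('C')(E, f) = Add(-253, Mul(-1, Mul(15, Pow(f, -1)))) = Add(-253, Mul(-15, Pow(f, -1))))
Add(Function('C')(Q, Add(Mul(10, 8), 11)), Mul(-1, -60183)) = Add(Add(-253, Mul(-15, Pow(Add(Mul(10, 8), 11), -1))), Mul(-1, -60183)) = Add(Add(-253, Mul(-15, Pow(Add(80, 11), -1))), 60183) = Add(Add(-253, Mul(-15, Pow(91, -1))), 60183) = Add(Add(-253, Mul(-15, Rational(1, 91))), 60183) = Add(Add(-253, Rational(-15, 91)), 60183) = Add(Rational(-23038, 91), 60183) = Rational(5453615, 91)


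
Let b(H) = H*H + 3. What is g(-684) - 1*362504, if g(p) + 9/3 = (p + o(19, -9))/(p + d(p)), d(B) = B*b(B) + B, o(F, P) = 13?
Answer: -116008375067797/320016924 ≈ -3.6251e+5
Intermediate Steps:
b(H) = 3 + H² (b(H) = H² + 3 = 3 + H²)
d(B) = B + B*(3 + B²) (d(B) = B*(3 + B²) + B = B + B*(3 + B²))
g(p) = -3 + (13 + p)/(p + p*(4 + p²)) (g(p) = -3 + (p + 13)/(p + p*(4 + p²)) = -3 + (13 + p)/(p + p*(4 + p²)))
g(-684) - 1*362504 = (13 - 14*(-684) - 3*(-684)³)/((-684)*(5 + (-684)²)) - 1*362504 = -(13 + 9576 - 3*(-320013504))/(684*(5 + 467856)) - 362504 = -1/684*(13 + 9576 + 960040512)/467861 - 362504 = -1/684*1/467861*960050101 - 362504 = -960050101/320016924 - 362504 = -116008375067797/320016924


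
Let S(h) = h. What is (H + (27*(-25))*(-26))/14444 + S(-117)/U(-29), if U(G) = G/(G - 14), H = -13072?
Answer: -36268951/209438 ≈ -173.17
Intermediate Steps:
U(G) = G/(-14 + G)
(H + (27*(-25))*(-26))/14444 + S(-117)/U(-29) = (-13072 + (27*(-25))*(-26))/14444 - 117/((-29/(-14 - 29))) = (-13072 - 675*(-26))*(1/14444) - 117/((-29/(-43))) = (-13072 + 17550)*(1/14444) - 117/((-29*(-1/43))) = 4478*(1/14444) - 117/29/43 = 2239/7222 - 117*43/29 = 2239/7222 - 5031/29 = -36268951/209438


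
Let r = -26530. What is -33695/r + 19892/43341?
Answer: 397621951/229967346 ≈ 1.7290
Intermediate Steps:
-33695/r + 19892/43341 = -33695/(-26530) + 19892/43341 = -33695*(-1/26530) + 19892*(1/43341) = 6739/5306 + 19892/43341 = 397621951/229967346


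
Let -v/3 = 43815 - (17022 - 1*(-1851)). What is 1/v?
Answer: -1/74826 ≈ -1.3364e-5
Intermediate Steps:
v = -74826 (v = -3*(43815 - (17022 - 1*(-1851))) = -3*(43815 - (17022 + 1851)) = -3*(43815 - 1*18873) = -3*(43815 - 18873) = -3*24942 = -74826)
1/v = 1/(-74826) = -1/74826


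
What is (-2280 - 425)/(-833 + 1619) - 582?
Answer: -460157/786 ≈ -585.44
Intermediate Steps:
(-2280 - 425)/(-833 + 1619) - 582 = -2705/786 - 582 = -460157/786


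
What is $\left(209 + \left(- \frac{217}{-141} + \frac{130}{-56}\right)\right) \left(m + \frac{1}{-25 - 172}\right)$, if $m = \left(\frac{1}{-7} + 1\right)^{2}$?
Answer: $\frac{5789648849}{38110044} \approx 151.92$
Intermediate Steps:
$m = \frac{36}{49}$ ($m = \left(- \frac{1}{7} + 1\right)^{2} = \left(\frac{6}{7}\right)^{2} = \frac{36}{49} \approx 0.73469$)
$\left(209 + \left(- \frac{217}{-141} + \frac{130}{-56}\right)\right) \left(m + \frac{1}{-25 - 172}\right) = \left(209 + \left(- \frac{217}{-141} + \frac{130}{-56}\right)\right) \left(\frac{36}{49} + \frac{1}{-25 - 172}\right) = \left(209 + \left(\left(-217\right) \left(- \frac{1}{141}\right) + 130 \left(- \frac{1}{56}\right)\right)\right) \left(\frac{36}{49} + \frac{1}{-197}\right) = \left(209 + \left(\frac{217}{141} - \frac{65}{28}\right)\right) \left(\frac{36}{49} - \frac{1}{197}\right) = \left(209 - \frac{3089}{3948}\right) \frac{7043}{9653} = \frac{822043}{3948} \cdot \frac{7043}{9653} = \frac{5789648849}{38110044}$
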